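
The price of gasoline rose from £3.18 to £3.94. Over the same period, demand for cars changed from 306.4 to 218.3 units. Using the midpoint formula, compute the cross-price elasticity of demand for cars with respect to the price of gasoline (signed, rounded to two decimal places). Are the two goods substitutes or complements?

-1.57; complements

%ΔQ_{cars} = (218.3 − 306.4)/avg = -88.1/262.35 = -0.335810…
%ΔP_{gasoline} = (3.94 − 3.18)/avg = 0.76/3.56 = 0.213483…
E_cross = (-88.1/262.35) / (0.76/3.56) = -1.5730…
E_cross < 0 ⇒ the goods are complements.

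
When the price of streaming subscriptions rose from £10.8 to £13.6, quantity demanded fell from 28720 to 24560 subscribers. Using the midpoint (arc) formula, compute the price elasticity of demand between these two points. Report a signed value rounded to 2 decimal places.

-0.68

%ΔQ = (24560 − 28720) / [(28720 + 24560)/2] = -4160/26640 = -0.156156…
%ΔP = (13.6 − 10.8) / [(10.8 + 13.6)/2] = 2.8/12.2 = 0.229508…
Arc Ed = %ΔQ / %ΔP = (-4160/26640) / (2.8/12.2) = -0.6803…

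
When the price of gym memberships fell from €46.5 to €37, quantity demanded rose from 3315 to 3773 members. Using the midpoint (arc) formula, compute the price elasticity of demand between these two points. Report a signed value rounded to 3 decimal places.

%ΔQ = (3773 − 3315) / [(3315 + 3773)/2] = 458/3544 = 0.129232…
%ΔP = (37 − 46.5) / [(46.5 + 37)/2] = -9.5/41.75 = -0.227544…
Arc Ed = %ΔQ / %ΔP = (458/3544) / (-9.5/41.75) = -0.56794…

-0.568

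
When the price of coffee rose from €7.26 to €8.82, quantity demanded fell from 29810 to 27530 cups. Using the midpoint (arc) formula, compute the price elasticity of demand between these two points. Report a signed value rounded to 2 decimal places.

%ΔQ = (27530 − 29810) / [(29810 + 27530)/2] = -2280/28670 = -0.079525…
%ΔP = (8.82 − 7.26) / [(7.26 + 8.82)/2] = 1.56/8.04 = 0.194029…
Arc Ed = %ΔQ / %ΔP = (-2280/28670) / (1.56/8.04) = -0.4098…

-0.41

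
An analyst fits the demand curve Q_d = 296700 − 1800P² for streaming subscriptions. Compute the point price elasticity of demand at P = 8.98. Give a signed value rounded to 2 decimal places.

dQ_d/dP = −2·1800·P = -32328. At P = 8.98, Q_d = 151547.28.
Ed = (dQ_d/dP)·(P/Q_d) = (-32328) × (8.98/151547.28) = -1.9156…

-1.92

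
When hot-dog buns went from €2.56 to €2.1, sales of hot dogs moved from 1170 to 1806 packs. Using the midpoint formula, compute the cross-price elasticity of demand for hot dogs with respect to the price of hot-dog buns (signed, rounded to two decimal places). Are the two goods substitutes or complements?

%ΔQ_{hot dogs} = (1806 − 1170)/avg = 636/1488 = 0.427419…
%ΔP_{hot-dog buns} = (2.1 − 2.56)/avg = -0.46/2.33 = -0.197424…
E_cross = (636/1488) / (-0.46/2.33) = -2.1649…
E_cross < 0 ⇒ the goods are complements.

-2.16; complements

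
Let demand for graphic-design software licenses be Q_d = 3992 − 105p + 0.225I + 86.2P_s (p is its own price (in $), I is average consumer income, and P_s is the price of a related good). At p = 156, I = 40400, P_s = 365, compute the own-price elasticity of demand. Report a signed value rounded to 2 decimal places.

-0.58

At the given values, Q_d = 3992 − 105(156) + 0.225(40400) + 86.2(365) = 28165.
∂Q_d/∂p = −105.
E = (-105) × (156/28165) = -0.5815…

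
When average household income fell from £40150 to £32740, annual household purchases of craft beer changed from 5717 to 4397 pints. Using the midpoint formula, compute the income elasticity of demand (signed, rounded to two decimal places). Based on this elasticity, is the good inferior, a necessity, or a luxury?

%ΔQ = (4397 − 5717)/[( 5717 + 4397)/2] = -1320/5057 = -0.261024…
%ΔIncome = (32740 − 40150)/[( 40150 + 32740)/2] = -7410/36445 = -0.203320…
E_income = (-1320/5057) / (-7410/36445) = 1.2838…
E_income > 1 ⇒ normal good, luxury.

1.28; luxury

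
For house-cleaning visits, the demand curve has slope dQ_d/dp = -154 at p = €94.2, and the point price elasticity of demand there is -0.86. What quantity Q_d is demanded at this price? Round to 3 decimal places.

Ed = (dQ_d/dp)·(p/Q_d) ⇒ Q_d = (dQ_d/dp)·p/Ed = (-154)·94.2/(-0.86) = 16868.37209…

16868.372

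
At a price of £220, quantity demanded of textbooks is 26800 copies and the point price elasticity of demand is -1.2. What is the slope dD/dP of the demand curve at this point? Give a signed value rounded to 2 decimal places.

-146.18

Ed = (dD/dP)·(P/D) ⇒ dD/dP = Ed·D/P = (-1.2)·26800/220 = -146.1818…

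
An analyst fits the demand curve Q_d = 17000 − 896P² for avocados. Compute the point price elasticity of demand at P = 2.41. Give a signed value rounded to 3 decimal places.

-0.882

dQ_d/dP = −2·896·P = -4318.72. At P = 2.41, Q_d = 11795.9424.
Ed = (dQ_d/dP)·(P/Q_d) = (-4318.72) × (2.41/11795.9424) = -0.88234…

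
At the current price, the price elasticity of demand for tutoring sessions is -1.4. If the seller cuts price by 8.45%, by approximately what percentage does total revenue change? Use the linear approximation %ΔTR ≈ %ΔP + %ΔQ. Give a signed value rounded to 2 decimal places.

+3.38%

%ΔQ ≈ Ed × %ΔP = (-1.4) × (-8.45%) = +11.8300%
%ΔTR ≈ %ΔP + %ΔQ = (-8.45%) + (+11.8300%) = +3.3800%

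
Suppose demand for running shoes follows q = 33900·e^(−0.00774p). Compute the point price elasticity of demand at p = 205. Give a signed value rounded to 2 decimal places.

dq/dp = −0.00774·q = -53.6841. At p = 205, q = 6935.93.
Ed = (dq/dp)·(p/q) = (-53.6841) × (205/6935.93) = -1.5867

-1.59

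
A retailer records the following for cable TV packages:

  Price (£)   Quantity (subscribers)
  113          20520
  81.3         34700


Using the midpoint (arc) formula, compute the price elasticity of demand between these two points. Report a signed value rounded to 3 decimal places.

-1.574

%ΔQ = (34700 − 20520) / [(20520 + 34700)/2] = 14180/27610 = 0.513582…
%ΔP = (81.3 − 113) / [(113 + 81.3)/2] = -31.7/97.15 = -0.326299…
Arc Ed = %ΔQ / %ΔP = (14180/27610) / (-31.7/97.15) = -1.57395…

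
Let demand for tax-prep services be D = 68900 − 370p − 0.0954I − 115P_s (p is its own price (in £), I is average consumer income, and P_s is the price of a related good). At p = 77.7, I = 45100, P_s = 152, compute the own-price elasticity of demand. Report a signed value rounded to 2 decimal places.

-1.57

At the given values, D = 68900 − 370(77.7) − 0.0954(45100) − 115(152) = 18368.46.
∂D/∂p = −370.
E = (-370) × (77.7/18368.46) = -1.5651…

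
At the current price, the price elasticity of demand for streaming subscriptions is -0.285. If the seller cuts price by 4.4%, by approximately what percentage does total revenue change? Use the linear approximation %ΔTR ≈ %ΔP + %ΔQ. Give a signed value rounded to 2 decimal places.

-3.15%

%ΔQ ≈ Ed × %ΔP = (-0.285) × (-4.4%) = +1.2540%
%ΔTR ≈ %ΔP + %ΔQ = (-4.4%) + (+1.2540%) = -3.1460%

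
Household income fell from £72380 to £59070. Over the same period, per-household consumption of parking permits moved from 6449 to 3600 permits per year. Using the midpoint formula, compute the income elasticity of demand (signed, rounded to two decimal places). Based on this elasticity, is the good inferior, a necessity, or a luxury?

%ΔQ = (3600 − 6449)/[( 6449 + 3600)/2] = -2849/5024.5 = -0.567021…
%ΔIncome = (59070 − 72380)/[( 72380 + 59070)/2] = -13310/65725 = -0.202510…
E_income = (-2849/5024.5) / (-13310/65725) = 2.7999…
E_income > 1 ⇒ normal good, luxury.

2.80; luxury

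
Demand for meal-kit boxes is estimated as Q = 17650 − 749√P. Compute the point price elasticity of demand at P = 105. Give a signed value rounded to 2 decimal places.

dQ/dP = −749/(2√P) = -36.5475. At P = 105, Q = 9975.03.
Ed = (dQ/dP)·(P/Q) = (-36.5475) × (105/9975.03) = -0.3847…

-0.38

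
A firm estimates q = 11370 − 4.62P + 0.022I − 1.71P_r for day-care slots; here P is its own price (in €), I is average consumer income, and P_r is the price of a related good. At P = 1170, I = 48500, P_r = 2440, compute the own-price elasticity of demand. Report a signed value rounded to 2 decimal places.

At the given values, q = 11370 − 4.62(1170) + 0.022(48500) − 1.71(2440) = 2859.2.
∂q/∂P = −4.62.
E = (-4.62) × (1170/2859.2) = -1.8905…

-1.89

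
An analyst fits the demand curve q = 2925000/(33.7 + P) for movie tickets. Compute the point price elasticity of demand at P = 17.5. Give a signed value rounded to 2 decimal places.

-0.34

dq/dP = −2925000/(33.7 + P)² = -1115.8. At P = 17.5, q = 57128.9.
Ed = (dq/dP)·(P/q) = (-1115.8) × (17.5/57128.9) = -0.3417…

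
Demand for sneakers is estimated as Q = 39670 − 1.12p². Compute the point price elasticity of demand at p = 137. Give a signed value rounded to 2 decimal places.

dQ/dp = −2·1.12·p = -306.88. At p = 137, Q = 18648.72.
Ed = (dQ/dp)·(p/Q) = (-306.88) × (137/18648.72) = -2.2544…

-2.25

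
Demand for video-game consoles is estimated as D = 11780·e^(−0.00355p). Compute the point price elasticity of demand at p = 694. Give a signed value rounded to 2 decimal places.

dD/dp = −0.00355·D = -3.55961. At p = 694, D = 1002.71.
Ed = (dD/dp)·(p/D) = (-3.55961) × (694/1002.71) = -2.4637

-2.46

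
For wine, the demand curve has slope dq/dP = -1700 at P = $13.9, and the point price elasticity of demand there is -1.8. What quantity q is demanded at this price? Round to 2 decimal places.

Ed = (dq/dP)·(P/q) ⇒ q = (dq/dP)·P/Ed = (-1700)·13.9/(-1.8) = 13127.7777…

13127.78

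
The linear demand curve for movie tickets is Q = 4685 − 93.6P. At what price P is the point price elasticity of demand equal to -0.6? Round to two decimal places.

Ed = −93.6P/(4685 − 93.6P). Set this equal to -0.6:
93.6P = 0.6·(4685 − 93.6P) ⇒ 93.6P(1 + 0.6) = 0.6·4685
P = 0.6·4685 / (93.6·1.6) = 18.7700…

18.77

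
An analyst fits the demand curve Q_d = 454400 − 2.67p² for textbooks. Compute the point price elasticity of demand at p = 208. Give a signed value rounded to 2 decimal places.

dQ_d/dp = −2·2.67·p = -1110.72. At p = 208, Q_d = 338885.12.
Ed = (dQ_d/dp)·(p/Q_d) = (-1110.72) × (208/338885.12) = -0.6817…

-0.68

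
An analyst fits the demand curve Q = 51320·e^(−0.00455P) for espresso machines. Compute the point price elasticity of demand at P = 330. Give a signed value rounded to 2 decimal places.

dQ/dP = −0.00455·Q = -52.0241. At P = 330, Q = 11433.9.
Ed = (dQ/dP)·(P/Q) = (-52.0241) × (330/11433.9) = -1.5015

-1.50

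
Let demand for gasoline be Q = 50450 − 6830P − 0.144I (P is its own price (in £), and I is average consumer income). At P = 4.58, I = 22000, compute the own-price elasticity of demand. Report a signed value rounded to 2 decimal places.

At the given values, Q = 50450 − 6830(4.58) − 0.144(22000) = 16000.6.
∂Q/∂P = −6830.
E = (-6830) × (4.58/16000.6) = -1.9550…

-1.96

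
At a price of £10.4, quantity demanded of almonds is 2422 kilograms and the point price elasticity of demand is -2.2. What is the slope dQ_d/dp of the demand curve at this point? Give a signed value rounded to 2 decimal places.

-512.35

Ed = (dQ_d/dp)·(p/Q_d) ⇒ dQ_d/dp = Ed·Q_d/p = (-2.2)·2422/10.4 = -512.3461…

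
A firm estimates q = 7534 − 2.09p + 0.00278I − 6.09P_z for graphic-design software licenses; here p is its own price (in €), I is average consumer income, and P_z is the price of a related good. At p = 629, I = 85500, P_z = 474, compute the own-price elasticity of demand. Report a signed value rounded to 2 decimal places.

At the given values, q = 7534 − 2.09(629) + 0.00278(85500) − 6.09(474) = 3570.42.
∂q/∂p = −2.09.
E = (-2.09) × (629/3570.42) = -0.3681…

-0.37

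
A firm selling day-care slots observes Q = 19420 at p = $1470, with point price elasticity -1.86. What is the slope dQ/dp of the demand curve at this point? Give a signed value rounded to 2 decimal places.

Ed = (dQ/dp)·(p/Q) ⇒ dQ/dp = Ed·Q/p = (-1.86)·19420/1470 = -24.5722…

-24.57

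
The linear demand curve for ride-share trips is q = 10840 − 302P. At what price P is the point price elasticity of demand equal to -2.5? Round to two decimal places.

25.64

Ed = −302P/(10840 − 302P). Set this equal to -2.5:
302P = 2.5·(10840 − 302P) ⇒ 302P(1 + 2.5) = 2.5·10840
P = 2.5·10840 / (302·3.5) = 25.6385…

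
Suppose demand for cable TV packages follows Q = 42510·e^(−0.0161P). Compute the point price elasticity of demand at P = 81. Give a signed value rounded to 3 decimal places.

dQ/dP = −0.0161·Q = -185.761. At P = 81, Q = 11537.9.
Ed = (dQ/dP)·(P/Q) = (-185.761) × (81/11537.9) = -1.3041

-1.304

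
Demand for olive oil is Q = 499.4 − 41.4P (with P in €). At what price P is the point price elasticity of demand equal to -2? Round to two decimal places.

8.04

Ed = −41.4P/(499.4 − 41.4P). Set this equal to -2:
41.4P = 2·(499.4 − 41.4P) ⇒ 41.4P(1 + 2) = 2·499.4
P = 2·499.4 / (41.4·3) = 8.0418…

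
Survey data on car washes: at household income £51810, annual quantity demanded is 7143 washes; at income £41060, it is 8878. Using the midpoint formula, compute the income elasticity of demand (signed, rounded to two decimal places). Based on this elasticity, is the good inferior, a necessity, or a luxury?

%ΔQ = (8878 − 7143)/[( 7143 + 8878)/2] = 1735/8010.5 = 0.216590…
%ΔIncome = (41060 − 51810)/[( 51810 + 41060)/2] = -10750/46435 = -0.231506…
E_income = (1735/8010.5) / (-10750/46435) = -0.9355…
E_income < 0 ⇒ inferior good.

-0.94; inferior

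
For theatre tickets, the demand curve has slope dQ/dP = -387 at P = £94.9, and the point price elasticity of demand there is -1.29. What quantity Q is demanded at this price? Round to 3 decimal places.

28470.000

Ed = (dQ/dP)·(P/Q) ⇒ Q = (dQ/dP)·P/Ed = (-387)·94.9/(-1.29) = 28470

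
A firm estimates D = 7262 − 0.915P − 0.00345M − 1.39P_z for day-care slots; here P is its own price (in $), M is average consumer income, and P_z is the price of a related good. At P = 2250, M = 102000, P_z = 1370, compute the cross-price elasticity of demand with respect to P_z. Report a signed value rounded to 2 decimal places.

-0.65

At the given values, D = 7262 − 0.915(2250) − 0.00345(102000) − 1.39(1370) = 2947.05.
∂D/∂P_z = -1.39.
E = (-1.39) × (1370/2947.05) = -0.6461…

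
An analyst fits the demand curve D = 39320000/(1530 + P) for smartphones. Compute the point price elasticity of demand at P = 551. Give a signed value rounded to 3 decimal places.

-0.265

dD/dP = −39320000/(1530 + P)² = -9.07966. At P = 551, D = 18894.8.
Ed = (dD/dP)·(P/D) = (-9.07966) × (551/18894.8) = -0.26477…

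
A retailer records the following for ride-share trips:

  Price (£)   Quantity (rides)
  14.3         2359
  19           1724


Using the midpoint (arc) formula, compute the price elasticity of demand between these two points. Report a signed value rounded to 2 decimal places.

%ΔQ = (1724 − 2359) / [(2359 + 1724)/2] = -635/2041.5 = -0.311045…
%ΔP = (19 − 14.3) / [(14.3 + 19)/2] = 4.7/16.65 = 0.282282…
Arc Ed = %ΔQ / %ΔP = (-635/2041.5) / (4.7/16.65) = -1.1018…

-1.10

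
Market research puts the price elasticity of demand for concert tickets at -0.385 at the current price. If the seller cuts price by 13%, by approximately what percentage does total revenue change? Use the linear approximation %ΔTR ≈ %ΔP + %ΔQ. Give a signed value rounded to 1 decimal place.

-8.0%

%ΔQ ≈ Ed × %ΔP = (-0.385) × (-13%) = +5.0050%
%ΔTR ≈ %ΔP + %ΔQ = (-13%) + (+5.0050%) = -7.9950%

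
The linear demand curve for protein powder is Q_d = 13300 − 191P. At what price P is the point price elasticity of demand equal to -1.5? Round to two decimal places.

Ed = −191P/(13300 − 191P). Set this equal to -1.5:
191P = 1.5·(13300 − 191P) ⇒ 191P(1 + 1.5) = 1.5·13300
P = 1.5·13300 / (191·2.5) = 41.7801…

41.78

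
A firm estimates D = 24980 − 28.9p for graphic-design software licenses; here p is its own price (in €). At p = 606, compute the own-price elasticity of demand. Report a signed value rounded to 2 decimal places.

At the given values, D = 24980 − 28.9(606) = 7466.6.
∂D/∂p = −28.9.
E = (-28.9) × (606/7466.6) = -2.3455…

-2.35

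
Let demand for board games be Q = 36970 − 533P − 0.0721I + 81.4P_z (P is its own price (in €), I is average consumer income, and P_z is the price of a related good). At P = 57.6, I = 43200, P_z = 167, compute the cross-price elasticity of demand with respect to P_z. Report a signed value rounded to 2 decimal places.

At the given values, Q = 36970 − 533(57.6) − 0.0721(43200) + 81.4(167) = 16748.28.
∂Q/∂P_z = 81.4.
E = (81.4) × (167/16748.28) = 0.8116…

0.81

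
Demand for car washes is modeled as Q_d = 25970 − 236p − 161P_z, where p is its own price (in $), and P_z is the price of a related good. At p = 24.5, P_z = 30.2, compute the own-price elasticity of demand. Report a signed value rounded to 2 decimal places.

-0.38

At the given values, Q_d = 25970 − 236(24.5) − 161(30.2) = 15325.8.
∂Q_d/∂p = −236.
E = (-236) × (24.5/15325.8) = -0.3772…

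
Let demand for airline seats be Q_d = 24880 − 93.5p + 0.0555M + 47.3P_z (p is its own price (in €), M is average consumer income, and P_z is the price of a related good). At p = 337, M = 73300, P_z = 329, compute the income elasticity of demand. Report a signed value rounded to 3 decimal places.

At the given values, Q_d = 24880 − 93.5(337) + 0.0555(73300) + 47.3(329) = 13000.35.
∂Q_d/∂M = 0.0555.
E = (0.0555) × (73300/13000.35) = 0.31292…

0.313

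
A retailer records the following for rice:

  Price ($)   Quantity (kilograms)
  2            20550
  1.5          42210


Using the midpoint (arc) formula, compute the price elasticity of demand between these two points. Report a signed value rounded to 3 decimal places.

%ΔQ = (42210 − 20550) / [(20550 + 42210)/2] = 21660/31380 = 0.690248…
%ΔP = (1.5 − 2) / [(2 + 1.5)/2] = -0.5/1.75 = -0.285714…
Arc Ed = %ΔQ / %ΔP = (21660/31380) / (-0.5/1.75) = -2.41586…

-2.416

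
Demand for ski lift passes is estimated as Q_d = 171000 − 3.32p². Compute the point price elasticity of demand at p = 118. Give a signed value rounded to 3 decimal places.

-0.741

dQ_d/dp = −2·3.32·p = -783.52. At p = 118, Q_d = 124772.32.
Ed = (dQ_d/dp)·(p/Q_d) = (-783.52) × (118/124772.32) = -0.74099…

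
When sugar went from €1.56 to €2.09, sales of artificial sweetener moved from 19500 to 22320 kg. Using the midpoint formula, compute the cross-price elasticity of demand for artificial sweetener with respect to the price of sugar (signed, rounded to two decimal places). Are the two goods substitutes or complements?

%ΔQ_{artificial sweetener} = (22320 − 19500)/avg = 2820/20910 = 0.134863…
%ΔP_{sugar} = (2.09 − 1.56)/avg = 0.53/1.825 = 0.290410…
E_cross = (2820/20910) / (0.53/1.825) = 0.4643…
E_cross > 0 ⇒ the goods are substitutes.

0.46; substitutes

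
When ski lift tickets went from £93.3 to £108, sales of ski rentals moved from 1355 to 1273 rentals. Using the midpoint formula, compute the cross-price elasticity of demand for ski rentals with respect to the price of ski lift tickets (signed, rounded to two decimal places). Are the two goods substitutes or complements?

%ΔQ_{ski rentals} = (1273 − 1355)/avg = -82/1314 = -0.062404…
%ΔP_{ski lift tickets} = (108 − 93.3)/avg = 14.7/100.65 = 0.146050…
E_cross = (-82/1314) / (14.7/100.65) = -0.4272…
E_cross < 0 ⇒ the goods are complements.

-0.43; complements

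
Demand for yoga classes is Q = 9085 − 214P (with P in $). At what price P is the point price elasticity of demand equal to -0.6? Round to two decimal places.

Ed = −214P/(9085 − 214P). Set this equal to -0.6:
214P = 0.6·(9085 − 214P) ⇒ 214P(1 + 0.6) = 0.6·9085
P = 0.6·9085 / (214·1.6) = 15.9199…

15.92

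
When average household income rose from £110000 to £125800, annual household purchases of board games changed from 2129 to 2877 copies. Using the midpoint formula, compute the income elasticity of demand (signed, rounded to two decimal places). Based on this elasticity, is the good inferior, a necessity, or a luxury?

%ΔQ = (2877 − 2129)/[( 2129 + 2877)/2] = 748/2503 = 0.298841…
%ΔIncome = (125800 − 110000)/[( 110000 + 125800)/2] = 15800/117900 = 0.134011…
E_income = (748/2503) / (15800/117900) = 2.2299…
E_income > 1 ⇒ normal good, luxury.

2.23; luxury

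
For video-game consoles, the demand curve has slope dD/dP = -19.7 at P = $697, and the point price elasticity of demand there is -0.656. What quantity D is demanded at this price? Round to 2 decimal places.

Ed = (dD/dP)·(P/D) ⇒ D = (dD/dP)·P/Ed = (-19.7)·697/(-0.656) = 20931.25

20931.25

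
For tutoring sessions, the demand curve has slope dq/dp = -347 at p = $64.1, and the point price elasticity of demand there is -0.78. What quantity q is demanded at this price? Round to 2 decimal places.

Ed = (dq/dp)·(p/q) ⇒ q = (dq/dp)·p/Ed = (-347)·64.1/(-0.78) = 28516.2820…

28516.28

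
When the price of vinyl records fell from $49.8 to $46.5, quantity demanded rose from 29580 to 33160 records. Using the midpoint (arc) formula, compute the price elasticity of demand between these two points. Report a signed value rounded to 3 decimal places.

-1.665

%ΔQ = (33160 − 29580) / [(29580 + 33160)/2] = 3580/31370 = 0.114121…
%ΔP = (46.5 − 49.8) / [(49.8 + 46.5)/2] = -3.3/48.15 = -0.068535…
Arc Ed = %ΔQ / %ΔP = (3580/31370) / (-3.3/48.15) = -1.66514…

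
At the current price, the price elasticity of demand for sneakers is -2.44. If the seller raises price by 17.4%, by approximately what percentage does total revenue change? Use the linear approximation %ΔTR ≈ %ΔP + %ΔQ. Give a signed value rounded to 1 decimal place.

%ΔQ ≈ Ed × %ΔP = (-2.44) × (+17.4%) = -42.4560%
%ΔTR ≈ %ΔP + %ΔQ = (+17.4%) + (-42.4560%) = -25.0560%

-25.1%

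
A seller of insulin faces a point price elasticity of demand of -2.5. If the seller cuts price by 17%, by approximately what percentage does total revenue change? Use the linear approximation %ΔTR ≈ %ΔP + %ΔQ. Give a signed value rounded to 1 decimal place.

+25.5%

%ΔQ ≈ Ed × %ΔP = (-2.5) × (-17%) = +42.5000%
%ΔTR ≈ %ΔP + %ΔQ = (-17%) + (+42.5000%) = +25.5000%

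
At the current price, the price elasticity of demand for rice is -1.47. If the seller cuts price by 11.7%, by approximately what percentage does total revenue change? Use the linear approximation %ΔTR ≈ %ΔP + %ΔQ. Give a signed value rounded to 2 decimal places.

+5.50%

%ΔQ ≈ Ed × %ΔP = (-1.47) × (-11.7%) = +17.1990%
%ΔTR ≈ %ΔP + %ΔQ = (-11.7%) + (+17.1990%) = +5.4990%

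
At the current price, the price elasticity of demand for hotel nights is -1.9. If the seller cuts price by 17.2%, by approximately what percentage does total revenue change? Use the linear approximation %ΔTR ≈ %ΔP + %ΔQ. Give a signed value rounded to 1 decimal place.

+15.5%

%ΔQ ≈ Ed × %ΔP = (-1.9) × (-17.2%) = +32.6800%
%ΔTR ≈ %ΔP + %ΔQ = (-17.2%) + (+32.6800%) = +15.4800%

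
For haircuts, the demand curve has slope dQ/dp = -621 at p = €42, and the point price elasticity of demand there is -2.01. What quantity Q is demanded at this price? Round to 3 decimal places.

12976.119

Ed = (dQ/dp)·(p/Q) ⇒ Q = (dQ/dp)·p/Ed = (-621)·42/(-2.01) = 12976.11940…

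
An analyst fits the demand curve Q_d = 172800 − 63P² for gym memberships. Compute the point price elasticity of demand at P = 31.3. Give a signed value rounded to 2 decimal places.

dQ_d/dP = −2·63·P = -3943.8. At P = 31.3, Q_d = 111079.53.
Ed = (dQ_d/dP)·(P/Q_d) = (-3943.8) × (31.3/111079.53) = -1.1112…

-1.11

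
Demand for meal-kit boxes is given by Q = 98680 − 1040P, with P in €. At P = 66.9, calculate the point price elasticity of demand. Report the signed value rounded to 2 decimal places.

-2.39

dQ/dP = −1040. At P = 66.9, Q = 98680 − 1040(66.9) = 29104.
Ed = (dQ/dP)·(P/Q) = −1040 × (66.9/29104) = -2.3905…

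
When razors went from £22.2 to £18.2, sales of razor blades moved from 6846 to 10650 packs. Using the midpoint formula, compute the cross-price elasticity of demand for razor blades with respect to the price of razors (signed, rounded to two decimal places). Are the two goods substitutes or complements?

%ΔQ_{razor blades} = (10650 − 6846)/avg = 3804/8748 = 0.434842…
%ΔP_{razors} = (18.2 − 22.2)/avg = -4/20.2 = -0.198019…
E_cross = (3804/8748) / (-4/20.2) = -2.1959…
E_cross < 0 ⇒ the goods are complements.

-2.20; complements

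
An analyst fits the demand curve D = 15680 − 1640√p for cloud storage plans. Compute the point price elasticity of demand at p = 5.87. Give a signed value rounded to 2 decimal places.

-0.17

dD/dp = −1640/(2√p) = -338.45. At p = 5.87, D = 11706.6.
Ed = (dD/dp)·(p/D) = (-338.45) × (5.87/11706.6) = -0.1697…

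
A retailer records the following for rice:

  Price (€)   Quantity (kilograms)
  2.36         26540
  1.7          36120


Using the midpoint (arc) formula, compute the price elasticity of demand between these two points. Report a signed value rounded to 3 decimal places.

%ΔQ = (36120 − 26540) / [(26540 + 36120)/2] = 9580/31330 = 0.305777…
%ΔP = (1.7 − 2.36) / [(2.36 + 1.7)/2] = -0.66/2.03 = -0.325123…
Arc Ed = %ΔQ / %ΔP = (9580/31330) / (-0.66/2.03) = -0.94049…

-0.940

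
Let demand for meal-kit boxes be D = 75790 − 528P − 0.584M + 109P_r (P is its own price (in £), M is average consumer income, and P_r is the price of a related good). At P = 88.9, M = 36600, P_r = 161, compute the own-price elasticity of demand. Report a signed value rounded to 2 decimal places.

-1.88

At the given values, D = 75790 − 528(88.9) − 0.584(36600) + 109(161) = 25025.4.
∂D/∂P = −528.
E = (-528) × (88.9/25025.4) = -1.8756…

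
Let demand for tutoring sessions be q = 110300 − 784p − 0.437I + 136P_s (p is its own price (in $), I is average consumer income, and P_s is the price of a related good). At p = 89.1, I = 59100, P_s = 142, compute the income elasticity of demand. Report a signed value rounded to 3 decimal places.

At the given values, q = 110300 − 784(89.1) − 0.437(59100) + 136(142) = 33930.9.
∂q/∂I = -0.437.
E = (-0.437) × (59100/33930.9) = -0.76115…

-0.761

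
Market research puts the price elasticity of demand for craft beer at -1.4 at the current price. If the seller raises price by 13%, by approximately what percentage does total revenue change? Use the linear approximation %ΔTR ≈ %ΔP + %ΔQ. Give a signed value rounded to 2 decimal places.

%ΔQ ≈ Ed × %ΔP = (-1.4) × (+13%) = -18.2000%
%ΔTR ≈ %ΔP + %ΔQ = (+13%) + (-18.2000%) = -5.2000%

-5.20%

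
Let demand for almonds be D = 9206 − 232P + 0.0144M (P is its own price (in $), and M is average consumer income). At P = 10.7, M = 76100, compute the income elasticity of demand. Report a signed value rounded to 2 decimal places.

At the given values, D = 9206 − 232(10.7) + 0.0144(76100) = 7819.44.
∂D/∂M = 0.0144.
E = (0.0144) × (76100/7819.44) = 0.1401…

0.14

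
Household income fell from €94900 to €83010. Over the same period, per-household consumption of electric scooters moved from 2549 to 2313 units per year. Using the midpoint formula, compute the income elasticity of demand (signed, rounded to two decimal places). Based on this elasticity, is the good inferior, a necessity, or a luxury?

0.73; necessity

%ΔQ = (2313 − 2549)/[( 2549 + 2313)/2] = -236/2431 = -0.097079…
%ΔIncome = (83010 − 94900)/[( 94900 + 83010)/2] = -11890/88955 = -0.133663…
E_income = (-236/2431) / (-11890/88955) = 0.7262…
0 < E_income < 1 ⇒ normal good, necessity.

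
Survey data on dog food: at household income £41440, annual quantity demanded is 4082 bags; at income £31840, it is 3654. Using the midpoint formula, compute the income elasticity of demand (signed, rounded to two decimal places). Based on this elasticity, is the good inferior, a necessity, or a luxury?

0.42; necessity

%ΔQ = (3654 − 4082)/[( 4082 + 3654)/2] = -428/3868 = -0.110651…
%ΔIncome = (31840 − 41440)/[( 41440 + 31840)/2] = -9600/36640 = -0.262008…
E_income = (-428/3868) / (-9600/36640) = 0.4223…
0 < E_income < 1 ⇒ normal good, necessity.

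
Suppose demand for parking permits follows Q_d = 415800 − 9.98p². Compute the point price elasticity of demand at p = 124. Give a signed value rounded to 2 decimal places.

-1.17

dQ_d/dp = −2·9.98·p = -2475.04. At p = 124, Q_d = 262347.52.
Ed = (dQ_d/dp)·(p/Q_d) = (-2475.04) × (124/262347.52) = -1.1698…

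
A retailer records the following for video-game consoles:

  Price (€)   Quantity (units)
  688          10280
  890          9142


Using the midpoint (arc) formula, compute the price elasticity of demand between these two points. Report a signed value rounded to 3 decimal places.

-0.458

%ΔQ = (9142 − 10280) / [(10280 + 9142)/2] = -1138/9711 = -0.117186…
%ΔP = (890 − 688) / [(688 + 890)/2] = 202/789 = 0.256020…
Arc Ed = %ΔQ / %ΔP = (-1138/9711) / (202/789) = -0.45772…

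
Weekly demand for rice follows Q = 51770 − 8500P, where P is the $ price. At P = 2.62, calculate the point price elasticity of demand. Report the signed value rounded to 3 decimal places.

dQ/dP = −8500. At P = 2.62, Q = 51770 − 8500(2.62) = 29500.
Ed = (dQ/dP)·(P/Q) = −8500 × (2.62/29500) = -0.75491…

-0.755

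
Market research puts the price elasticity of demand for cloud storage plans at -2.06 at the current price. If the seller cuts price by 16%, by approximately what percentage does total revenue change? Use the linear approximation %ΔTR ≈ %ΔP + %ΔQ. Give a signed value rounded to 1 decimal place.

+17.0%

%ΔQ ≈ Ed × %ΔP = (-2.06) × (-16%) = +32.9600%
%ΔTR ≈ %ΔP + %ΔQ = (-16%) + (+32.9600%) = +16.9600%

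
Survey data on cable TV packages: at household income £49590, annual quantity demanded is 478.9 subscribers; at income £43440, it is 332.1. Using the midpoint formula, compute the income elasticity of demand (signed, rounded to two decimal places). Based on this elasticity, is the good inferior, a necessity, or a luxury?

2.74; luxury

%ΔQ = (332.1 − 478.9)/[( 478.9 + 332.1)/2] = -146.8/405.5 = -0.362022…
%ΔIncome = (43440 − 49590)/[( 49590 + 43440)/2] = -6150/46515 = -0.132215…
E_income = (-146.8/405.5) / (-6150/46515) = 2.7381…
E_income > 1 ⇒ normal good, luxury.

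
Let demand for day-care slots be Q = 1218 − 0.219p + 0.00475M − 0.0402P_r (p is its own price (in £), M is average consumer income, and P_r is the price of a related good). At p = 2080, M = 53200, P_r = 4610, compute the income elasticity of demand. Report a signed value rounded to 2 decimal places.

At the given values, Q = 1218 − 0.219(2080) + 0.00475(53200) − 0.0402(4610) = 829.858.
∂Q/∂M = 0.00475.
E = (0.00475) × (53200/829.858) = 0.3045…

0.30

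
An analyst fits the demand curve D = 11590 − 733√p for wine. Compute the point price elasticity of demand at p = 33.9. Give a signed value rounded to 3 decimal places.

-0.291

dD/dp = −733/(2√p) = -62.9469. At p = 33.9, D = 7322.2.
Ed = (dD/dp)·(p/D) = (-62.9469) × (33.9/7322.2) = -0.29142…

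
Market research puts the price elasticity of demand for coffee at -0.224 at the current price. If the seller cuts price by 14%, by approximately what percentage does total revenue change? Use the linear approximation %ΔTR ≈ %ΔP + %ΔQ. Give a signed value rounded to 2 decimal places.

-10.86%

%ΔQ ≈ Ed × %ΔP = (-0.224) × (-14%) = +3.1360%
%ΔTR ≈ %ΔP + %ΔQ = (-14%) + (+3.1360%) = -10.8640%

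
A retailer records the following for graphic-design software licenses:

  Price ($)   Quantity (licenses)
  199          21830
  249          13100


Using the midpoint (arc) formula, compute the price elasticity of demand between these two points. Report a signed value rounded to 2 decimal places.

-2.24

%ΔQ = (13100 − 21830) / [(21830 + 13100)/2] = -8730/17465 = -0.499856…
%ΔP = (249 − 199) / [(199 + 249)/2] = 50/224 = 0.223214…
Arc Ed = %ΔQ / %ΔP = (-8730/17465) / (50/224) = -2.2393…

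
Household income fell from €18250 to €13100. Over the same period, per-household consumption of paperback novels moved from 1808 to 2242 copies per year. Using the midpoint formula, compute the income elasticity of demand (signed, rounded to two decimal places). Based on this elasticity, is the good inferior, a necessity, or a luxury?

-0.65; inferior

%ΔQ = (2242 − 1808)/[( 1808 + 2242)/2] = 434/2025 = 0.214320…
%ΔIncome = (13100 − 18250)/[( 18250 + 13100)/2] = -5150/15675 = -0.328548…
E_income = (434/2025) / (-5150/15675) = -0.6523…
E_income < 0 ⇒ inferior good.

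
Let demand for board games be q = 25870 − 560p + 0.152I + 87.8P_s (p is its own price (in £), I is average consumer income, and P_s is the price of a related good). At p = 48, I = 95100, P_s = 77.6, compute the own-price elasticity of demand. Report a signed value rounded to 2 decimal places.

-1.33

At the given values, q = 25870 − 560(48) + 0.152(95100) + 87.8(77.6) = 20258.48.
∂q/∂p = −560.
E = (-560) × (48/20258.48) = -1.3268…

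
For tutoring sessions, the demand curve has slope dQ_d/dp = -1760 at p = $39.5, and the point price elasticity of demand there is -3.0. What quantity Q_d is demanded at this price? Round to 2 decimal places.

23173.33

Ed = (dQ_d/dp)·(p/Q_d) ⇒ Q_d = (dQ_d/dp)·p/Ed = (-1760)·39.5/(-3.0) = 23173.3333…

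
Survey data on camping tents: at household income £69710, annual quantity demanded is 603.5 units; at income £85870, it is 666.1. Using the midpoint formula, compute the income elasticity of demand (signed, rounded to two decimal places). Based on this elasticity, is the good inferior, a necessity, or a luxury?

0.47; necessity

%ΔQ = (666.1 − 603.5)/[( 603.5 + 666.1)/2] = 62.6/634.8 = 0.098613…
%ΔIncome = (85870 − 69710)/[( 69710 + 85870)/2] = 16160/77790 = 0.207738…
E_income = (62.6/634.8) / (16160/77790) = 0.4747…
0 < E_income < 1 ⇒ normal good, necessity.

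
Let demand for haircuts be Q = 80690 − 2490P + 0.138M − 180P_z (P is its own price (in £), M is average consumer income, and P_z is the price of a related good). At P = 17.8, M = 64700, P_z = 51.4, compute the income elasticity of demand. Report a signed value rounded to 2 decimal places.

At the given values, Q = 80690 − 2490(17.8) + 0.138(64700) − 180(51.4) = 36044.6.
∂Q/∂M = 0.138.
E = (0.138) × (64700/36044.6) = 0.2477…

0.25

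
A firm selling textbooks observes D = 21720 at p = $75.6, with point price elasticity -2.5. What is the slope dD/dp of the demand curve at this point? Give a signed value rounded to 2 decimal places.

Ed = (dD/dp)·(p/D) ⇒ dD/dp = Ed·D/p = (-2.5)·21720/75.6 = -718.2539…

-718.25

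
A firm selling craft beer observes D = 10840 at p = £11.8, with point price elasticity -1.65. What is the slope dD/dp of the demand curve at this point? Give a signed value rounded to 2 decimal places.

-1515.76

Ed = (dD/dp)·(p/D) ⇒ dD/dp = Ed·D/p = (-1.65)·10840/11.8 = -1515.7627…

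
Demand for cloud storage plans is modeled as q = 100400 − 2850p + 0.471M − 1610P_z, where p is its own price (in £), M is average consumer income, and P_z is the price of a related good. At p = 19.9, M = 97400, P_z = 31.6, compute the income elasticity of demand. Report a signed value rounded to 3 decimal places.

1.186

At the given values, q = 100400 − 2850(19.9) + 0.471(97400) − 1610(31.6) = 38684.4.
∂q/∂M = 0.471.
E = (0.471) × (97400/38684.4) = 1.18588…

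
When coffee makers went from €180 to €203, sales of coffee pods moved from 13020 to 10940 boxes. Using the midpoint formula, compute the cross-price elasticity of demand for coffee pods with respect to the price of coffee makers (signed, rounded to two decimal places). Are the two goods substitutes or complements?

%ΔQ_{coffee pods} = (10940 − 13020)/avg = -2080/11980 = -0.173622…
%ΔP_{coffee makers} = (203 − 180)/avg = 23/191.5 = 0.120104…
E_cross = (-2080/11980) / (23/191.5) = -1.4455…
E_cross < 0 ⇒ the goods are complements.

-1.45; complements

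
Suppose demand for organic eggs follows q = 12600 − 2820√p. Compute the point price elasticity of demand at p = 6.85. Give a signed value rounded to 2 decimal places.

dq/dp = −2820/(2√p) = -538.733. At p = 6.85, q = 5219.35.
Ed = (dq/dp)·(p/q) = (-538.733) × (6.85/5219.35) = -0.7070…

-0.71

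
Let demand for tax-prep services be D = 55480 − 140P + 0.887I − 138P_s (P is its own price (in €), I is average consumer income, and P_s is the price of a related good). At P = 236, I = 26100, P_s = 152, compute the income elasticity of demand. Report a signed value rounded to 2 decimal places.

At the given values, D = 55480 − 140(236) + 0.887(26100) − 138(152) = 24614.7.
∂D/∂I = 0.887.
E = (0.887) × (26100/24614.7) = 0.9405…

0.94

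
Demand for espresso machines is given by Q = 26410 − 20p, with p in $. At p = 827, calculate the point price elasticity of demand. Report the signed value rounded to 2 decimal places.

-1.68

dQ/dp = −20. At p = 827, Q = 26410 − 20(827) = 9870.
Ed = (dQ/dp)·(p/Q) = −20 × (827/9870) = -1.6757…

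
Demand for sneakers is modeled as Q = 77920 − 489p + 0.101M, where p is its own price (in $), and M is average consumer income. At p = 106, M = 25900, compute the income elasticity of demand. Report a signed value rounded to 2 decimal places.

At the given values, Q = 77920 − 489(106) + 0.101(25900) = 28701.9.
∂Q/∂M = 0.101.
E = (0.101) × (25900/28701.9) = 0.0911…

0.09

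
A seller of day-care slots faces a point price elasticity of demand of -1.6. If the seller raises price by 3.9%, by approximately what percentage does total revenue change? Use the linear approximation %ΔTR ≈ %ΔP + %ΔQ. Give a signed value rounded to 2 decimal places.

-2.34%

%ΔQ ≈ Ed × %ΔP = (-1.6) × (+3.9%) = -6.2400%
%ΔTR ≈ %ΔP + %ΔQ = (+3.9%) + (-6.2400%) = -2.3400%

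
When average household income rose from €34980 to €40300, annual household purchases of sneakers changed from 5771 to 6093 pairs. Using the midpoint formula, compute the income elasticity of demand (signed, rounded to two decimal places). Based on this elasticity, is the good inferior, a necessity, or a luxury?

0.38; necessity

%ΔQ = (6093 − 5771)/[( 5771 + 6093)/2] = 322/5932 = 0.054281…
%ΔIncome = (40300 − 34980)/[( 34980 + 40300)/2] = 5320/37640 = 0.141339…
E_income = (322/5932) / (5320/37640) = 0.3840…
0 < E_income < 1 ⇒ normal good, necessity.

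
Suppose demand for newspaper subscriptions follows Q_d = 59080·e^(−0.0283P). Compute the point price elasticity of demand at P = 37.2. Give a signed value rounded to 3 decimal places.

dQ_d/dP = −0.0283·Q_d = -583.471. At P = 37.2, Q_d = 20617.3.
Ed = (dQ_d/dP)·(P/Q_d) = (-583.471) × (37.2/20617.3) = -1.05276

-1.053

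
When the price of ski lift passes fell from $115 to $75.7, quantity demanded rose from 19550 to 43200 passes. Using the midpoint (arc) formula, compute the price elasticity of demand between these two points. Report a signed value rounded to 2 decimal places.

%ΔQ = (43200 − 19550) / [(19550 + 43200)/2] = 23650/31375 = 0.753784…
%ΔP = (75.7 − 115) / [(115 + 75.7)/2] = -39.3/95.35 = -0.412165…
Arc Ed = %ΔQ / %ΔP = (23650/31375) / (-39.3/95.35) = -1.8288…

-1.83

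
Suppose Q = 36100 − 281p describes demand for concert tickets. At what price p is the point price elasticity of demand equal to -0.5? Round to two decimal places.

Ed = −281p/(36100 − 281p). Set this equal to -0.5:
281p = 0.5·(36100 − 281p) ⇒ 281p(1 + 0.5) = 0.5·36100
p = 0.5·36100 / (281·1.5) = 42.8232…

42.82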